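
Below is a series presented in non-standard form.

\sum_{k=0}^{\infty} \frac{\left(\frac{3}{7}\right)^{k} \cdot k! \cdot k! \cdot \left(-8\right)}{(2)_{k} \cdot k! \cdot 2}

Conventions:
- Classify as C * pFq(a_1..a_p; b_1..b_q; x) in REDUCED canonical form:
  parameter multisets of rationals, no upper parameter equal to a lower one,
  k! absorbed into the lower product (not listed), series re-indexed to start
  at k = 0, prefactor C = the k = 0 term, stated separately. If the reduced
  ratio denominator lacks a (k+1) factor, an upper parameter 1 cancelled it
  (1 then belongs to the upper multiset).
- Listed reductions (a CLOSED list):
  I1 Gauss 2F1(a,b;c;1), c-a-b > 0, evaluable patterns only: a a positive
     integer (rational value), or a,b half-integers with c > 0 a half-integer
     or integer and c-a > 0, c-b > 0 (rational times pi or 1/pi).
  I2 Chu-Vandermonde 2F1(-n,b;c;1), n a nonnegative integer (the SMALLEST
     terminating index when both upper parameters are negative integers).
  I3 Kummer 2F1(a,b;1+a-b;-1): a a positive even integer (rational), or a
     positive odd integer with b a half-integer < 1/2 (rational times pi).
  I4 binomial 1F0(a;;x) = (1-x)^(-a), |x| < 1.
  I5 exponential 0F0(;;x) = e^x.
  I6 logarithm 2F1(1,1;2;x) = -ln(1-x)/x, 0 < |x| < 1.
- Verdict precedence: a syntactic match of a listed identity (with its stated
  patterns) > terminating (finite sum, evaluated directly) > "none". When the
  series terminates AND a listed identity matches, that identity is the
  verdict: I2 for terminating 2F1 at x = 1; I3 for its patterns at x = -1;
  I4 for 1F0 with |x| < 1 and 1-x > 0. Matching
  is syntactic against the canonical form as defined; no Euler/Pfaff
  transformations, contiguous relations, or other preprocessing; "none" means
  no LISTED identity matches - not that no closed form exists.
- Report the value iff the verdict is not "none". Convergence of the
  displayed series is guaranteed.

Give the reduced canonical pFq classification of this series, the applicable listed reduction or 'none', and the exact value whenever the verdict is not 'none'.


Key observation: t_0 being -4, the factorial ratio (C = -4, x = 3/7) (k+a-1)!/(a-1)! is a rising factorial (a)_k.
Step ratio: r(k) = \frac{3}{7} * (k+1) (k+1) / [(k+2) (k+1)] - rational in k, leading ratio \frac{3}{7}; with t_0 = -4, classification follows.

At argument \frac{3}{7}: a 2F1 with upper {1, 1}, lower {2}, scaled by C = -4. Verdict: the I6 logarithm reduction fires (the logarithm: parameters (1,1;2), x = \frac{3}{7}). Hence: \frac{28}{3} \cdot \ln\left(\frac{4}{7}\right).


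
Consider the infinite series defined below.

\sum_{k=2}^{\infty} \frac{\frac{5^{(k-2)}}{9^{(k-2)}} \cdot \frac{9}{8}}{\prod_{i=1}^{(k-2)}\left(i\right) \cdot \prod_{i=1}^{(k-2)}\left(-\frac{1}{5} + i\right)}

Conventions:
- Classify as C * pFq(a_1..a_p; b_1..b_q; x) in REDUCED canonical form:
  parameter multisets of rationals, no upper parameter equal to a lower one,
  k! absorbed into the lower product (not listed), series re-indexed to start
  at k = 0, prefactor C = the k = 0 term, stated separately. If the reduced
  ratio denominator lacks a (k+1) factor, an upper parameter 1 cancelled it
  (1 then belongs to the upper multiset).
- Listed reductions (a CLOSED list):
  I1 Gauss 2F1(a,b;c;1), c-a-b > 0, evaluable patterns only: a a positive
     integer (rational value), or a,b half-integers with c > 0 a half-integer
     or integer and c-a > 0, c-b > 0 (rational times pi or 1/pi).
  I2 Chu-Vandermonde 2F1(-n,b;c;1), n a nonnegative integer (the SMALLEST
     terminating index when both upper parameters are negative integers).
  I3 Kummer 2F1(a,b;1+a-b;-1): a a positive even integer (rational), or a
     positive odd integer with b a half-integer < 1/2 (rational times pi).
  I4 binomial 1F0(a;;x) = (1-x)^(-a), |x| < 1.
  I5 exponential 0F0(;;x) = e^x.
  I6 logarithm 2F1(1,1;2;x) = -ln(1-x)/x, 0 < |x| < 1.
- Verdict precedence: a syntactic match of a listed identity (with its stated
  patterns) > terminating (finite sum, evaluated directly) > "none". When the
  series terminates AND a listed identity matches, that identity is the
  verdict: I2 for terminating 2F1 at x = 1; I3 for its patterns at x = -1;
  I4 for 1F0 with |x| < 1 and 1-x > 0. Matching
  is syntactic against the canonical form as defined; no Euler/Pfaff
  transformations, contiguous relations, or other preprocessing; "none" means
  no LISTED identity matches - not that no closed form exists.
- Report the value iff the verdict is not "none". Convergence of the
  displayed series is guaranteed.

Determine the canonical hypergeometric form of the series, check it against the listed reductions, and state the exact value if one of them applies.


Reduced: x = \frac{5}{9}, 0F1, upper = {-}, lower = {\frac{4}{5}}, C = \frac{9}{8}. Verdict: none - at argument \frac{5}{9} the multisets {-} ; {\frac{4}{5}} match no listed identity.

The tell: t_0 being \frac{9}{8}, the two geometric factors (prefactor 9/8) combine into one argument.
Term ratio: r(k) = \frac{5}{9} * 1 / [(k+\frac{4}{5}) (k+1)] ; factor over Q: parameters, x = \frac{5}{9}, and C = \frac{9}{8}.


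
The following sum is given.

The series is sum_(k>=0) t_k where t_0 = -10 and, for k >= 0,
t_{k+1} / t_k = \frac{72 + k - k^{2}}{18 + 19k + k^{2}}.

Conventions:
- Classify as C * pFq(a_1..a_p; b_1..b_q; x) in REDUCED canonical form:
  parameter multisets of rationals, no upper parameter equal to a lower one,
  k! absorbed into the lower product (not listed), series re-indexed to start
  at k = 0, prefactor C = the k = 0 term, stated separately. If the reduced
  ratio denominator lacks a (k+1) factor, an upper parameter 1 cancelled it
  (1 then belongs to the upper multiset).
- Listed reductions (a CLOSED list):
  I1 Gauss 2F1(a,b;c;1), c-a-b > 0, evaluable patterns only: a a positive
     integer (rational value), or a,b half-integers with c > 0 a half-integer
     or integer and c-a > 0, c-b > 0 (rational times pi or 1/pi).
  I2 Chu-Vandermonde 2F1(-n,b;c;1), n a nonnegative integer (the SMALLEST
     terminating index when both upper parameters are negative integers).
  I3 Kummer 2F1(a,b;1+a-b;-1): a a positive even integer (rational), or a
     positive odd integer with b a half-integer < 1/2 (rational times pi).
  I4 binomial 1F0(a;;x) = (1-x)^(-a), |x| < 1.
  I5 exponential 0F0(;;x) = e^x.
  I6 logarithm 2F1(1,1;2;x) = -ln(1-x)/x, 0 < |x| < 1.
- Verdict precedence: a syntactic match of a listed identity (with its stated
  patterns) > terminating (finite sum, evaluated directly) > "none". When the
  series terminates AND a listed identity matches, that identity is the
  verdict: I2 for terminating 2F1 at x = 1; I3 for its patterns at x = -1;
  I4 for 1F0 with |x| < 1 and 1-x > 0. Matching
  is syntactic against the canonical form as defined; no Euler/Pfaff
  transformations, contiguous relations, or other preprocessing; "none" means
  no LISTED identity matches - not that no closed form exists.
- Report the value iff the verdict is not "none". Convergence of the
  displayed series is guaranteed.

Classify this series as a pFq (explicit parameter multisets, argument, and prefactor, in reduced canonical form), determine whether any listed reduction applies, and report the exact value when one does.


With C = -10: the canonical form is 2F1(-9, 8; 18; -1). Verdict (x = -1): Kummer's theorem (I3) applies (x = -1; c = 18 equals 1+a-b for upper {-9, 8}: listed pattern). Exact value: -340.

First insight: t_0 being -10, the expanded ratio factors over Q; C = -10, roots give parameters.
Step ratio: r(k) = -1 * (k-9) (k+8) / [(k+18) (k+1)] - rational in k. x = -1; t_0 = -10; negate the roots.


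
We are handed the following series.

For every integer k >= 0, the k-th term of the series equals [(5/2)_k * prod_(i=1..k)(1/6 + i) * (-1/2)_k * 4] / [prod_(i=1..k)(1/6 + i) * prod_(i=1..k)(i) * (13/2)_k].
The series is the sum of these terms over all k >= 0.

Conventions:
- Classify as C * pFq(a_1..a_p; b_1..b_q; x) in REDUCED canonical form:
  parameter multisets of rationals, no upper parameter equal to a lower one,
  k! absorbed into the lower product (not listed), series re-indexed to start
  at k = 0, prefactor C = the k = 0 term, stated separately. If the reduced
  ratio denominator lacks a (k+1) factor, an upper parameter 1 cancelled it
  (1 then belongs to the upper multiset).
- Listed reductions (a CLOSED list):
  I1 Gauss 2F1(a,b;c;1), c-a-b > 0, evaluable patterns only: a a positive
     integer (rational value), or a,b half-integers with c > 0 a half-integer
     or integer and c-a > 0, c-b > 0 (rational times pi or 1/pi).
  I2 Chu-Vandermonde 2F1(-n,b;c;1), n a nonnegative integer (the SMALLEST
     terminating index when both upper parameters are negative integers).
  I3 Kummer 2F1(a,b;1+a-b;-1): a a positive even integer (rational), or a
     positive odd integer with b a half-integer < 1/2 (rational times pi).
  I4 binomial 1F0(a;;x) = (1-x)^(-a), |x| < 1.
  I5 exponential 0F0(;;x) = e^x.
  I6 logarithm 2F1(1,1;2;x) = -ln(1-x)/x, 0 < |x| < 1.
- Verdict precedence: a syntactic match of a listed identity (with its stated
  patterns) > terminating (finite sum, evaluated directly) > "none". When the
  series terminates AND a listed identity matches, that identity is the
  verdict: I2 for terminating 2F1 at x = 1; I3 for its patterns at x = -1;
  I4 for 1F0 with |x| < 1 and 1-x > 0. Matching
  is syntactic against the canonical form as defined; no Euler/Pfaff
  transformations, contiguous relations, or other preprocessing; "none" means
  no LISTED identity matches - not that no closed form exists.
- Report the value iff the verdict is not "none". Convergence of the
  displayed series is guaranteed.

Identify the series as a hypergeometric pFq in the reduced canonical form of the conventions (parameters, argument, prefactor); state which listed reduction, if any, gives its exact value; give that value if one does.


The series (x = 1) is 2F1: upper {-1/2, 5/2}, lower {13/2}, prefactor 4. Verdict: this is the half-integer Gauss pattern (I1) (x = 1; upper {-1/2, 5/2} half-integers, c = 13/2 in the evaluable pattern). Its exact value is (8085/8192) * pi.

The tell: t_0 = 4 here, and the product of the first k integers (C = 4, x = 1) is k!.
Step ratio: r(k) = 1 * (k-1/2) (k+5/2) / [(k+13/2) (k+1)] - rational in k. x = 1; t_0 = 4; negate the roots.


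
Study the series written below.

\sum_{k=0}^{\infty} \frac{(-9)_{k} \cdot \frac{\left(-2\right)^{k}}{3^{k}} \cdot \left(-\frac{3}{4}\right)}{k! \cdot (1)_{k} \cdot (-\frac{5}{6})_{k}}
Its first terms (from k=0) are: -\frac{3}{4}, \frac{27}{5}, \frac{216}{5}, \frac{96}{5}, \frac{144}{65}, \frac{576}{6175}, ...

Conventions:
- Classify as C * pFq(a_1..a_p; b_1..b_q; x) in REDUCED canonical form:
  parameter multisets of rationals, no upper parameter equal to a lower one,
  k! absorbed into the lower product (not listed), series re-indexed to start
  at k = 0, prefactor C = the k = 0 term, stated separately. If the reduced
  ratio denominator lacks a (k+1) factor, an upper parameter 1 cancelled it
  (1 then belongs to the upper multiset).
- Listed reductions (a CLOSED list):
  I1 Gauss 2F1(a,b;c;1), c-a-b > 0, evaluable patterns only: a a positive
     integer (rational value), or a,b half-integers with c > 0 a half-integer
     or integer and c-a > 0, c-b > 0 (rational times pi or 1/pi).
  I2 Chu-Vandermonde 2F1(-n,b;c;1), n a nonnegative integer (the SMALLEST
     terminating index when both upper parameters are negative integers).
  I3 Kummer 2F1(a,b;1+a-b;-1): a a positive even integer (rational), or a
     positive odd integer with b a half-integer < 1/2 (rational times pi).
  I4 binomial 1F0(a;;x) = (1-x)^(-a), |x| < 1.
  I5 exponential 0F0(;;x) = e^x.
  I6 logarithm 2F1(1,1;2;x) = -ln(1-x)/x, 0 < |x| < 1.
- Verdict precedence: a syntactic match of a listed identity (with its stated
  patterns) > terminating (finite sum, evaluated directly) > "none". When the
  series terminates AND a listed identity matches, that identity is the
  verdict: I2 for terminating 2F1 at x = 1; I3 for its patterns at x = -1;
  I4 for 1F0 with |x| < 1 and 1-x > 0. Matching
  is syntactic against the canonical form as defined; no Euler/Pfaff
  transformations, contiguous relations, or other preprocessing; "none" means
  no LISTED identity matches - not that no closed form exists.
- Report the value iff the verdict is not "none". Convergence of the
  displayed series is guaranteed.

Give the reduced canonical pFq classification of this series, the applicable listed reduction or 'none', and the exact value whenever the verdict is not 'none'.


At argument -\frac{2}{3}: a 1F2 with upper {-9}, lower {-\frac{5}{6}, 1}, scaled by C = -\frac{3}{4}. Verdict: terminating - upper parameter -9 makes this a finite sum (last index 9), evaluated exactly. Hence: \frac{2794730047279277}{40292914252500}.

Structural cue: t_0 = -\frac{3}{4} here, and the two geometric factors (prefactor -3/4) combine into one argument.
Step ratio: r(k) = -\frac{2}{3} * (k-9) / [(k-\frac{5}{6}) (k+1) (k+1)] - rational in k. x = -\frac{2}{3}; t_0 = -\frac{3}{4}; negate the roots.


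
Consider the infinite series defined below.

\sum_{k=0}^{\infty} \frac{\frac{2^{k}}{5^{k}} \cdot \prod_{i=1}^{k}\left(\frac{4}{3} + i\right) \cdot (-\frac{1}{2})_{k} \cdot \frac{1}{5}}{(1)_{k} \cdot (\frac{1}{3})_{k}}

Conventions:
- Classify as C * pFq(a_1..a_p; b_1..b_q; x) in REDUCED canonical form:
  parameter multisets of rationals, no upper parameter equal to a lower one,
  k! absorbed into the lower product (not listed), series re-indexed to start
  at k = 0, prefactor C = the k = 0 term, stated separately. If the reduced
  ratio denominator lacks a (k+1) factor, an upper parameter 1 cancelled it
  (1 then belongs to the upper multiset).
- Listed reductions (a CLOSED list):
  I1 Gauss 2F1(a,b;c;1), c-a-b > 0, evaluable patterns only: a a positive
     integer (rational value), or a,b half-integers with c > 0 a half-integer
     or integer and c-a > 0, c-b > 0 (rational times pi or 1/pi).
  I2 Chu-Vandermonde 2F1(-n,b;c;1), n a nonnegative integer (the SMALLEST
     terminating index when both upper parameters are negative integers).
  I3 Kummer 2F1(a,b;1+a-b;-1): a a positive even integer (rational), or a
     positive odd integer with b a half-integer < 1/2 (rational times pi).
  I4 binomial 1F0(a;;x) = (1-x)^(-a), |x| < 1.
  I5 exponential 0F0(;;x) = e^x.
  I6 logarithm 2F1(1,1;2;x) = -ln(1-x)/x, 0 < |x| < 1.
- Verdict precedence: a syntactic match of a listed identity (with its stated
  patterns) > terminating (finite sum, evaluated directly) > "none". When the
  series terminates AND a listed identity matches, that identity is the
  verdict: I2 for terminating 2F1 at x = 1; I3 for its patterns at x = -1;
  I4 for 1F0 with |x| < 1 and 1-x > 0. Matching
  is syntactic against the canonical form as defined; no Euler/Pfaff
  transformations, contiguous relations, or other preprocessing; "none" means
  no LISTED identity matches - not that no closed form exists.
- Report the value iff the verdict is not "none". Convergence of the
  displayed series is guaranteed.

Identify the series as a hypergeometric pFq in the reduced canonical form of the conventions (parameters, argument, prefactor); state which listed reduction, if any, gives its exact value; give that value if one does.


This is \frac{1}{5} * 2F1(-\frac{1}{2}, \frac{7}{3}; \frac{1}{3}; \frac{2}{5}) in reduced canonical form. Verdict: none. No listed pattern accepts 2F1(-\frac{1}{2}, \frac{7}{3}; \frac{1}{3}; \frac{2}{5}).

Structural cue: from the first term \frac{1}{5}: the running product (prefactor 1/5) telescopes to a rising factorial.
Term ratio: r(k) = \frac{2}{5} * (k-\frac{1}{2}) (k+\frac{7}{3}) / [(k+\frac{1}{3}) (k+1)] - rational; roots negated = parameters, x = \frac{2}{5}, C = \frac{1}{5}.


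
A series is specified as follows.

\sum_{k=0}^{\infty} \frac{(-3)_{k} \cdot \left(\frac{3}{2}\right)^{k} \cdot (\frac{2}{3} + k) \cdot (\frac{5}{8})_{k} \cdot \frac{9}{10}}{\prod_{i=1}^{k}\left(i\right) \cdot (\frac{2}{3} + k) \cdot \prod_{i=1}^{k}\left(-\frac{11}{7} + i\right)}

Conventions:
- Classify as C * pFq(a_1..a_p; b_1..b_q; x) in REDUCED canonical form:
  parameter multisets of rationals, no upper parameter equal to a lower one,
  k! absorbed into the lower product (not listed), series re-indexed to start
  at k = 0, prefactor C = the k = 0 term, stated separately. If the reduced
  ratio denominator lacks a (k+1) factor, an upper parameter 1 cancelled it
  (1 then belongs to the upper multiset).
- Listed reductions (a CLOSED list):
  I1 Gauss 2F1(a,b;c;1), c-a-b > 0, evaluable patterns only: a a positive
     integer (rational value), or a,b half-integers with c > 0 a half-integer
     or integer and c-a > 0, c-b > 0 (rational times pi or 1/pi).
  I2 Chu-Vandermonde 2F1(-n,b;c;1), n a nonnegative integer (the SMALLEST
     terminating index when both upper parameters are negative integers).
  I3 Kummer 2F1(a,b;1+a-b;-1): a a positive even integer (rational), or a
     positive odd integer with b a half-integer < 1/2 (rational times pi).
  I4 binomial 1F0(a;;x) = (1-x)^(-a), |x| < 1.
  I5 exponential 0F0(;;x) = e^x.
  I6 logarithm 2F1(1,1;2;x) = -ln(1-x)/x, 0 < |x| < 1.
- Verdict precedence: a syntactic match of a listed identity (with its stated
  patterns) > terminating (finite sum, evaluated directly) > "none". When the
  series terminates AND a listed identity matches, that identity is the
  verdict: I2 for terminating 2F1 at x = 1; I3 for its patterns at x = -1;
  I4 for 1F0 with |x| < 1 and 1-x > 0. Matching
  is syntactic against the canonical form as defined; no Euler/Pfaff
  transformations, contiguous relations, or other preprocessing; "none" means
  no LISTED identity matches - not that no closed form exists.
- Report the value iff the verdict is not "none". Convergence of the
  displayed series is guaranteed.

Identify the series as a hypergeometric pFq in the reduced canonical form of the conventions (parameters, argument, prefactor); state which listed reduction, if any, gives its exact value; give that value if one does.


This is \frac{9}{10} * 2F1(-3, \frac{5}{8}; -\frac{4}{7}; \frac{3}{2}) in reduced canonical form. Verdict: terminating - upper -3 stops the sum at k = 3; the 4 terms are added exactly. Exact value: \frac{1075671}{327680}.

First insight: x = \frac{3}{2} and the product of the first k integers (prefactor 9/10) is k!.
Consecutive-term ratio: r(k) = \frac{3}{2} * (k-3) (k+\frac{5}{8}) / [(k-\frac{4}{7}) (k+1)] - rational in k. x = \frac{3}{2}; t_0 = \frac{9}{10}; negate the roots.


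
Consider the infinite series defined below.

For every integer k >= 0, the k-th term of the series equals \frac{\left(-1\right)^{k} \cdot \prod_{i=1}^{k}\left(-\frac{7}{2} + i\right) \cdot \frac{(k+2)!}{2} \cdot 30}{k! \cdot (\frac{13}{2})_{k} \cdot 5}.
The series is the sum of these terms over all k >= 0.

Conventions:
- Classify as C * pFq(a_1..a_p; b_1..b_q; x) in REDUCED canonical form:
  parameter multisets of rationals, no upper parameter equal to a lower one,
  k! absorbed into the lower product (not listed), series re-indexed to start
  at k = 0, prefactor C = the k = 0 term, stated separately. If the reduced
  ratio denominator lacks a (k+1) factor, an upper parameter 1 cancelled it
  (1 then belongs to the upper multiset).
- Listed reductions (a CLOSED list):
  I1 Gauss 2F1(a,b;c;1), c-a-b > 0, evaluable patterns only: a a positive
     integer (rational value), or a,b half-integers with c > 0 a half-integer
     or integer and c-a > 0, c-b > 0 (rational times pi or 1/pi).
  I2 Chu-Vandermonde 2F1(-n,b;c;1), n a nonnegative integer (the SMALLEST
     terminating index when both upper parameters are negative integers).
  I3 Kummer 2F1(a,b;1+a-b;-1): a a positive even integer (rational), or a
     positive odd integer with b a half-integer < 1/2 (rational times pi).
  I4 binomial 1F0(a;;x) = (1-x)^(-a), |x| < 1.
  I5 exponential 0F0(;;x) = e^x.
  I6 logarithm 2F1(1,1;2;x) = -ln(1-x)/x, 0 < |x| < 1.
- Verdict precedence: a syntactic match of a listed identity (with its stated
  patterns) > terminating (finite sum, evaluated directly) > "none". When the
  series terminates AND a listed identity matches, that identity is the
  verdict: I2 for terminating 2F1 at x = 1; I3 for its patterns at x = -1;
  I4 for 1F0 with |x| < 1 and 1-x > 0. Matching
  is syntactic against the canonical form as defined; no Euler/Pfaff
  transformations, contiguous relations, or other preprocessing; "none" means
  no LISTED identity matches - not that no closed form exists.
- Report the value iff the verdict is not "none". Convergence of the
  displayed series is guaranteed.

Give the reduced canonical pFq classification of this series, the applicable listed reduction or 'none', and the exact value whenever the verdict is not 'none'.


This is 6 * 2F1(-\frac{5}{2}, 3; \frac{13}{2}; -1) in reduced canonical form. Verdict at x = -1: the Kummer evaluation I3 matches (x = -1; c = \frac{13}{2} equals 1+a-b for upper {-\frac{5}{2}, 3}: listed pattern). Exact value: \frac{10395}{2048} \cdot \pi.

Key observation: t_0 being 6, the factorial ratio (prefactor 6) (k+a-1)!/(a-1)! is a rising factorial (a)_k.
Consecutive-term ratio: r(k) = -1 * (k-\frac{5}{2}) (k+3) / [(k+\frac{13}{2}) (k+1)] - rational in k. x = -1; t_0 = 6; negate the roots.


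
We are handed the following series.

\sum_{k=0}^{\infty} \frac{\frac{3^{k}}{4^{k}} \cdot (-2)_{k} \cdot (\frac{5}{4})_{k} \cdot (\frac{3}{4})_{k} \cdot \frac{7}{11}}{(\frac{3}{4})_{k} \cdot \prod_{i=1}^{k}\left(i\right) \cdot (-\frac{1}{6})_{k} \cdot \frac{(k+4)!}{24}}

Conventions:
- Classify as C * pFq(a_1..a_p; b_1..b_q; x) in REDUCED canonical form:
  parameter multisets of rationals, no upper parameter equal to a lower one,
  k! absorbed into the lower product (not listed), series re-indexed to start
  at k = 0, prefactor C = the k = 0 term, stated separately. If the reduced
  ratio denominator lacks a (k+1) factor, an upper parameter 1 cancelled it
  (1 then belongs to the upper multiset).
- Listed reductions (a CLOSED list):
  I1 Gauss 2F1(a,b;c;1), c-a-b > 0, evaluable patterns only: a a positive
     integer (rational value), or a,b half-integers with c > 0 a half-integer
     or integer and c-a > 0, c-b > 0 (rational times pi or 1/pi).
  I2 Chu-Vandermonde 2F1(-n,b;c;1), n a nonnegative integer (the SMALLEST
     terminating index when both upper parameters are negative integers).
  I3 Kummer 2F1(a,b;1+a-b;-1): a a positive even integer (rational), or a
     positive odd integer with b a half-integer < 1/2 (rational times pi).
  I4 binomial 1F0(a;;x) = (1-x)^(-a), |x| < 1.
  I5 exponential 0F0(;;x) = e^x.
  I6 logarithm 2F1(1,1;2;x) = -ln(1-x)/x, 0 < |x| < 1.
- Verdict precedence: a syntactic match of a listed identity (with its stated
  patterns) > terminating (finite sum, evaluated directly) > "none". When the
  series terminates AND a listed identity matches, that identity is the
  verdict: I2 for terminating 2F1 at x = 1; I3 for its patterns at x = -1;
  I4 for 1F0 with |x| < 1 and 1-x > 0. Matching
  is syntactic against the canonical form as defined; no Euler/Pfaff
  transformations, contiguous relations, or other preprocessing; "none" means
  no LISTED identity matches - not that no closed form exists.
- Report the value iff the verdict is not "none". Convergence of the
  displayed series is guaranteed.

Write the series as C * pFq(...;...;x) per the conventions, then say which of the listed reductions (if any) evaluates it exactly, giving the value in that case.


The series (x = \frac{3}{4}) is 2F2: upper {-2, \frac{5}{4}}, lower {-\frac{1}{6}, 5}, prefactor \frac{7}{11}. Verdict: terminating - no listed pattern fits, but -2 in the upper list cuts the series at k = 2; direct evaluation. Hence: \frac{1169}{640}.

First insight: t_0 = \frac{7}{11} here, and the two geometric factors (prefactor 7/11) combine into one argument.
Step ratio: r(k) = \frac{3}{4} * (k-2) (k+\frac{5}{4}) / [(k-\frac{1}{6}) (k+5) (k+1)] - rational; roots negated = parameters, x = \frac{3}{4}, C = \frac{7}{11}.


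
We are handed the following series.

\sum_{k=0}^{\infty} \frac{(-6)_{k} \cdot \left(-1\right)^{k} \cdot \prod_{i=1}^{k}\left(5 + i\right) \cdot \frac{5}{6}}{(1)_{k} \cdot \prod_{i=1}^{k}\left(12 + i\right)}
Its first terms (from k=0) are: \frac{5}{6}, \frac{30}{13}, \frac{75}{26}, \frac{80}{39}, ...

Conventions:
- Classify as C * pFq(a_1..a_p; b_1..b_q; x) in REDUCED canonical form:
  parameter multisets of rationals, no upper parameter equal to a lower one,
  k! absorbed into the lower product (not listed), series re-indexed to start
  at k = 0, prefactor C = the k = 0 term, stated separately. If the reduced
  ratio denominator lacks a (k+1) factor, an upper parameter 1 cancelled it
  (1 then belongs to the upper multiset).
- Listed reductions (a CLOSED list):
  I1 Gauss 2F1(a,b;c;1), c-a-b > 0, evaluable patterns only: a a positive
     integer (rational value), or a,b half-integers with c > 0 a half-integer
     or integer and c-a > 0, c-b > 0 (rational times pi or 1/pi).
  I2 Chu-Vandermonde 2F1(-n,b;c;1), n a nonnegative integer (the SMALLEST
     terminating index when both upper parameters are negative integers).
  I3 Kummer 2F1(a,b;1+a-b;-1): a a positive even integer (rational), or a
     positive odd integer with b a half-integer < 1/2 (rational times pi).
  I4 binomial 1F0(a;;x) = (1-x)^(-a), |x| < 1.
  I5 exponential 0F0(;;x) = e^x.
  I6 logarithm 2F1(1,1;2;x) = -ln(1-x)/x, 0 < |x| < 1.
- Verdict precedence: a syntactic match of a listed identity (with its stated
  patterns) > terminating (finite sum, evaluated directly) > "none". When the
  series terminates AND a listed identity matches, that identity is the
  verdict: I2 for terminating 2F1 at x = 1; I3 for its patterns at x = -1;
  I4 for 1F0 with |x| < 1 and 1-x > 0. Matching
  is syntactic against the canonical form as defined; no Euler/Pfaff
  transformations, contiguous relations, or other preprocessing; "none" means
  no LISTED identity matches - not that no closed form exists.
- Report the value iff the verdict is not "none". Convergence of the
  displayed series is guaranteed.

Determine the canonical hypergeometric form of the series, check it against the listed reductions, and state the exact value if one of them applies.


Canonical form: C = \frac{5}{6} times 2F1 with upper {-6, 6}, lower {13}, x = -1. Verdict (x = -1): Kummer (I3) applies (x = -1; c = 13 equals 1+a-b for upper {-6, 6}: listed pattern). Exact value: \frac{55}{6}.

The tell: t_0 being \frac{5}{6}, the lower running product (prefactor 5/6) is a rising factorial.
Consecutive-term ratio: r(k) = -1 * (k-6) (k+6) / [(k+13) (k+1)] - rational; roots negated = parameters, x = -1, C = \frac{5}{6}.


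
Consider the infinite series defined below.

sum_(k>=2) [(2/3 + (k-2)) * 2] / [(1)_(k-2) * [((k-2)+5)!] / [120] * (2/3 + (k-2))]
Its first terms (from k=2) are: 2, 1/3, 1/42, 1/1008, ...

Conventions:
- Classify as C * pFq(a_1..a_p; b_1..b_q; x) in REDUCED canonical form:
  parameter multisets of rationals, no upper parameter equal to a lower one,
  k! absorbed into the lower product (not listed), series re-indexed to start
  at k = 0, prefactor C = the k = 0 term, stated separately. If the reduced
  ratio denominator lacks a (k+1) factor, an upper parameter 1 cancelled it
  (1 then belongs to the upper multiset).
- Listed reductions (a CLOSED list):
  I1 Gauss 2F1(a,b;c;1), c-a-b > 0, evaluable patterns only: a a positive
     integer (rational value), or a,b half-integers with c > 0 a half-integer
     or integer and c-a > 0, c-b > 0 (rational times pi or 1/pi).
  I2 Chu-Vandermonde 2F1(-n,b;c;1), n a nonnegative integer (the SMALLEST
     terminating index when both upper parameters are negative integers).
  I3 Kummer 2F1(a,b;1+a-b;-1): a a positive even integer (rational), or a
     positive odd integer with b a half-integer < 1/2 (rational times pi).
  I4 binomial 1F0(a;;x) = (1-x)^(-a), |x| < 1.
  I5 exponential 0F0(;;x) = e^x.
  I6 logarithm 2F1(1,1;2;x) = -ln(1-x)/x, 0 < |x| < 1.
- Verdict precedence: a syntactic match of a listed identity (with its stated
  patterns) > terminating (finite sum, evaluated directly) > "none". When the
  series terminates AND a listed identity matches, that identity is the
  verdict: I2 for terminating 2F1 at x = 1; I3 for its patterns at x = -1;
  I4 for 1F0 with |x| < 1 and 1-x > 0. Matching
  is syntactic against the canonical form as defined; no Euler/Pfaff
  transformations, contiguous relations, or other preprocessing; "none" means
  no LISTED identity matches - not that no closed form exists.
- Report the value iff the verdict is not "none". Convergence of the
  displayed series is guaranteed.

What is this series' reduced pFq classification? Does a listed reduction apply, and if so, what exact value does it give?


Classification (C = 2): 0F1 with upper {-}, lower {6}, argument x = 1. Verdict: none. No listed pattern accepts 0F1(-; 6; 1).

Key observation: t_0 being 2, k + 2/3 divides numerator and denominator alike; C = 2 after cancelling.
Step ratio: r(k) = 1 * 1 / [(k+6) (k+1)] ; factor over Q: parameters, x = 1, and C = 2.


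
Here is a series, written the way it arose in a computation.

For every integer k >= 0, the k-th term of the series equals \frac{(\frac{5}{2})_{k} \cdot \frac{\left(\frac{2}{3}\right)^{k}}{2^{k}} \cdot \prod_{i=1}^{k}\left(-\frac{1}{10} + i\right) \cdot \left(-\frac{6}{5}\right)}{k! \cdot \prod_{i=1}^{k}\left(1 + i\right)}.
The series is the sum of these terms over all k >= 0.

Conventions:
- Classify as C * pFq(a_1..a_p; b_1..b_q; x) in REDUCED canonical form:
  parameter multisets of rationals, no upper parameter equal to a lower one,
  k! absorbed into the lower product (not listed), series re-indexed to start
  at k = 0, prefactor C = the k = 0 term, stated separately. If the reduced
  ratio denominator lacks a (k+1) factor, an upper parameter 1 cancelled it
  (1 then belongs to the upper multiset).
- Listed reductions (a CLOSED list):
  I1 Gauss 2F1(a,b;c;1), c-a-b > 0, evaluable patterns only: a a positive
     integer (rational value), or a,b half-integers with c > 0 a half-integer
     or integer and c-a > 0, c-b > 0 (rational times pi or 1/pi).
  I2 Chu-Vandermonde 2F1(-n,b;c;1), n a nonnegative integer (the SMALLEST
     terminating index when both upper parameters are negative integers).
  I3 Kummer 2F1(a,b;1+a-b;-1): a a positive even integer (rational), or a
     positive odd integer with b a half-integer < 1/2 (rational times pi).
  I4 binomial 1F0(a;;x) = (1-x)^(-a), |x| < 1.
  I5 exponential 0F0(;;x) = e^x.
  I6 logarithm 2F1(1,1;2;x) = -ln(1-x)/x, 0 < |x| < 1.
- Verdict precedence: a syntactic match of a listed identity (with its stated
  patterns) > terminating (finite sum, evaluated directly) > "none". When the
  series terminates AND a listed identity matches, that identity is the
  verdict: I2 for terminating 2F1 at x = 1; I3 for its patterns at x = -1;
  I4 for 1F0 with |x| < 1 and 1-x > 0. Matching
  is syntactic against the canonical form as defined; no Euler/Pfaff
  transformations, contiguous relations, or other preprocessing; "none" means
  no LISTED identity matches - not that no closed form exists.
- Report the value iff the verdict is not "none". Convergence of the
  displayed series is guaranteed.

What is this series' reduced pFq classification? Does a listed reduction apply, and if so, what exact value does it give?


Reduced: x = \frac{1}{3}, 2F1, upper = {\frac{9}{10}, \frac{5}{2}}, lower = {2}, C = -\frac{6}{5}. Verdict: none - this 2F1 at x = \frac{1}{3} matches no listed pattern, and upper {\frac{9}{10}, \frac{5}{2}} holds no stopper.

First insight: from the first term -\frac{6}{5}: the running product (prefactor -6/5) telescopes to a rising factorial.
Ratio: r(k) = \frac{1}{3} * (k+\frac{9}{10}) (k+\frac{5}{2}) / [(k+2) (k+1)] - rational in k. x = \frac{1}{3}; t_0 = -\frac{6}{5}; negate the roots.


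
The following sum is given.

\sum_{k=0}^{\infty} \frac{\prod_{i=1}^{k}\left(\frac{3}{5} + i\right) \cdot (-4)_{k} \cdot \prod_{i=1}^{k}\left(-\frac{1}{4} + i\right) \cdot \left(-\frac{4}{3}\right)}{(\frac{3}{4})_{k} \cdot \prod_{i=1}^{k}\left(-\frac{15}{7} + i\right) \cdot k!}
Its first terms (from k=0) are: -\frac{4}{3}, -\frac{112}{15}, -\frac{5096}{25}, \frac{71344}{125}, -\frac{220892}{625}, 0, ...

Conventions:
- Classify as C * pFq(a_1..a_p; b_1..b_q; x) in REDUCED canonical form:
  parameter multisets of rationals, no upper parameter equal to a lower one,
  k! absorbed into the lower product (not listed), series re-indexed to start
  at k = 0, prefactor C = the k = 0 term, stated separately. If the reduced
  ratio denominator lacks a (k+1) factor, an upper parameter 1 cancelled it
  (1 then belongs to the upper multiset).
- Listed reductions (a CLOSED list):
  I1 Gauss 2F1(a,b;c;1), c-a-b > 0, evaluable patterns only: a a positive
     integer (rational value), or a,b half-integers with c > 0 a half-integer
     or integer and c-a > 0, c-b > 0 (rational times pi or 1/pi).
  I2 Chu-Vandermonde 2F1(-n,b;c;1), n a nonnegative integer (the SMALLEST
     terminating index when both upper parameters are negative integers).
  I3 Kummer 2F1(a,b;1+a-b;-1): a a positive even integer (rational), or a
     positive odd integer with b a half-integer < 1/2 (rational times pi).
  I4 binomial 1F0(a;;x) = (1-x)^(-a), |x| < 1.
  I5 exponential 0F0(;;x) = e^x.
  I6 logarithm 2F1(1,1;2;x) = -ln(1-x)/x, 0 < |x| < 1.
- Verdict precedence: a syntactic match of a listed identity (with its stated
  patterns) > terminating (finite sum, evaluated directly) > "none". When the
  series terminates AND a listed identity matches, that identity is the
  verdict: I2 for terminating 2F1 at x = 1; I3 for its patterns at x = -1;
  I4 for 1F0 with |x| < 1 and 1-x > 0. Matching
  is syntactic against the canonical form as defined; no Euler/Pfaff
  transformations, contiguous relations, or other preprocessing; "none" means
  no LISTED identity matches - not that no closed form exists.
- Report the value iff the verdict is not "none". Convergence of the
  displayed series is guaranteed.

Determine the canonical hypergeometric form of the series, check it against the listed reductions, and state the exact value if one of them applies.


Key step: x = 1 and the running product (C = -4/3, x = 1) telescopes to a rising factorial.
Consecutive-term ratio: r(k) = 1 * (k-4) (k+\frac{8}{5}) / [(k-\frac{8}{7}) (k+1)] - poly over poly, x = 1 from leading terms; C = -\frac{4}{3} at k = 0.

Prefactor -\frac{4}{3}, argument 1: 2F1 with upper {-4, \frac{8}{5}} over lower {-\frac{8}{7}}. Verdict: the Chu-Vandermonde identity I2 applies (terminating 2F1 at x = 1 with n = 4, b = 8/5, c = -\frac{8}{7}). Hence: \frac{2928}{625}.


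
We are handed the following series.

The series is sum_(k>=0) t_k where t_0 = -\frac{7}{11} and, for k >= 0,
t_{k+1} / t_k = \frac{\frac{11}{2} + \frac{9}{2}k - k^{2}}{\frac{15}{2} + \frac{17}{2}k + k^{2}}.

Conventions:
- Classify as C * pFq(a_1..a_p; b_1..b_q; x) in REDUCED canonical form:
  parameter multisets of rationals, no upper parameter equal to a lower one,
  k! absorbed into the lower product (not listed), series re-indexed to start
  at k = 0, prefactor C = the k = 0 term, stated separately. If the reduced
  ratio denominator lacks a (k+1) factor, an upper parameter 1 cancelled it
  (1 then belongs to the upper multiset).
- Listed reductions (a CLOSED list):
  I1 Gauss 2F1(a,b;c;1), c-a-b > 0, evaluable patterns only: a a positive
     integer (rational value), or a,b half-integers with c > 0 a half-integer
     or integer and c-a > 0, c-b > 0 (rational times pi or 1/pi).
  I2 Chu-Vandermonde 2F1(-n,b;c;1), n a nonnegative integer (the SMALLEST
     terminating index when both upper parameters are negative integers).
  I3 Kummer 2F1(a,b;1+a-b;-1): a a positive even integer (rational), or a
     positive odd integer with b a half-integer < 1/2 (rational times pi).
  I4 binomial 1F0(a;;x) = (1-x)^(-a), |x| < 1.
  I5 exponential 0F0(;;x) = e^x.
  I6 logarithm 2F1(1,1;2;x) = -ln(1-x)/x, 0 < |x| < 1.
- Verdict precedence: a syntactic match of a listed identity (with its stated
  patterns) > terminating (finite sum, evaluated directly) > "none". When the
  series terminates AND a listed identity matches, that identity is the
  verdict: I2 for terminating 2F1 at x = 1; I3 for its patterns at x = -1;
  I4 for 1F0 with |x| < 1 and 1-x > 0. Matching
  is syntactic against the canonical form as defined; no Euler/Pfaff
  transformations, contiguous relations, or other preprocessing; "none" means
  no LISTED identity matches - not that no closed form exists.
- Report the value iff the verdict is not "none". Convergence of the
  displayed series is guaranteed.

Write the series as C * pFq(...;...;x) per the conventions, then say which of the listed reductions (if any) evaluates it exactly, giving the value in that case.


Prefactor -\frac{7}{11}, argument -1: 2F1 with upper {-\frac{11}{2}, 1} over lower {\frac{15}{2}}. Verdict: Kummer's theorem (I3) fires (x = -1; c = \frac{15}{2} equals 1+a-b for upper {-\frac{11}{2}, 1}: listed pattern). Its exact value is \left(-\frac{1911}{4096}\right) \cdot \pi.

Structural cue: x = -1 and factor the ratio over Q (prefactor -7/11): negated roots = parameters.
Step ratio: r(k) = -1 * (k-\frac{11}{2}) (k+1) / [(k+\frac{15}{2}) (k+1)] - poly over poly, x = -1 from leading terms; C = -\frac{7}{11} at k = 0.


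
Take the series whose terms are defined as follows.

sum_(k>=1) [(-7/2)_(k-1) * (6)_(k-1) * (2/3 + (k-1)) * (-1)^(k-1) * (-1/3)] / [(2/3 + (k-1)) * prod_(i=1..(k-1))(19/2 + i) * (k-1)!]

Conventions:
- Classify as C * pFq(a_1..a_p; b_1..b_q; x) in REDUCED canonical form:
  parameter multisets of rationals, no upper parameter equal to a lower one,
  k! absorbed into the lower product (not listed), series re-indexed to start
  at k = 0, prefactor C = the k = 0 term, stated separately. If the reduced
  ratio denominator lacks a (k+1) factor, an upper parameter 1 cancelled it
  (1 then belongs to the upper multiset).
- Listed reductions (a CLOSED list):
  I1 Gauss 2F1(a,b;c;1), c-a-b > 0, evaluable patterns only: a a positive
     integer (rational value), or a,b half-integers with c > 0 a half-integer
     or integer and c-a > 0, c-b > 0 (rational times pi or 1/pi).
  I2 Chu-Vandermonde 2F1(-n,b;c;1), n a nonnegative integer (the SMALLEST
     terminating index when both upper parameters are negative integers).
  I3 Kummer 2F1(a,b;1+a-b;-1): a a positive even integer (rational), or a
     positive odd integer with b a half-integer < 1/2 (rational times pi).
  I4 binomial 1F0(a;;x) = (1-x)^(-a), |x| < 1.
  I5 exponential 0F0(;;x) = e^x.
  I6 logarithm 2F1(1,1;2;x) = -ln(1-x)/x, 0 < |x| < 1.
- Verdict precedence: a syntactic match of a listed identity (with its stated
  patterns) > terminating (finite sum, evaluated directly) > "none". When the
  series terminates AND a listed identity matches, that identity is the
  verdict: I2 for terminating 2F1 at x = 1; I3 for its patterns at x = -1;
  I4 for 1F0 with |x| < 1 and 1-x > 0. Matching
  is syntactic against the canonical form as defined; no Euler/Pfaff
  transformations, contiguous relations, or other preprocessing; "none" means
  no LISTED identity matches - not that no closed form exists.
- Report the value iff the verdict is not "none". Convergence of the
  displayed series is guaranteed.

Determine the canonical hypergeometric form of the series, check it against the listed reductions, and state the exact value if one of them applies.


Classification (C = -1/3): 2F1 with upper {-7/2, 6}, lower {21/2}, argument x = -1. Verdict: Kummer (I3) applies (x = -1; c = 21/2 equals 1+a-b for upper {-7/2, 6}: listed pattern). Sum: -323/192.

Key step: x = (-1) and striking the common factor k + 2/3 reduces the term (C = -1/3).
Step ratio: r(k) = (-1) * (k-7/2) (k+6) / [(k+21/2) (k+1)] - poly over poly, x = (-1) from leading terms; C = -1/3 at k = 0.


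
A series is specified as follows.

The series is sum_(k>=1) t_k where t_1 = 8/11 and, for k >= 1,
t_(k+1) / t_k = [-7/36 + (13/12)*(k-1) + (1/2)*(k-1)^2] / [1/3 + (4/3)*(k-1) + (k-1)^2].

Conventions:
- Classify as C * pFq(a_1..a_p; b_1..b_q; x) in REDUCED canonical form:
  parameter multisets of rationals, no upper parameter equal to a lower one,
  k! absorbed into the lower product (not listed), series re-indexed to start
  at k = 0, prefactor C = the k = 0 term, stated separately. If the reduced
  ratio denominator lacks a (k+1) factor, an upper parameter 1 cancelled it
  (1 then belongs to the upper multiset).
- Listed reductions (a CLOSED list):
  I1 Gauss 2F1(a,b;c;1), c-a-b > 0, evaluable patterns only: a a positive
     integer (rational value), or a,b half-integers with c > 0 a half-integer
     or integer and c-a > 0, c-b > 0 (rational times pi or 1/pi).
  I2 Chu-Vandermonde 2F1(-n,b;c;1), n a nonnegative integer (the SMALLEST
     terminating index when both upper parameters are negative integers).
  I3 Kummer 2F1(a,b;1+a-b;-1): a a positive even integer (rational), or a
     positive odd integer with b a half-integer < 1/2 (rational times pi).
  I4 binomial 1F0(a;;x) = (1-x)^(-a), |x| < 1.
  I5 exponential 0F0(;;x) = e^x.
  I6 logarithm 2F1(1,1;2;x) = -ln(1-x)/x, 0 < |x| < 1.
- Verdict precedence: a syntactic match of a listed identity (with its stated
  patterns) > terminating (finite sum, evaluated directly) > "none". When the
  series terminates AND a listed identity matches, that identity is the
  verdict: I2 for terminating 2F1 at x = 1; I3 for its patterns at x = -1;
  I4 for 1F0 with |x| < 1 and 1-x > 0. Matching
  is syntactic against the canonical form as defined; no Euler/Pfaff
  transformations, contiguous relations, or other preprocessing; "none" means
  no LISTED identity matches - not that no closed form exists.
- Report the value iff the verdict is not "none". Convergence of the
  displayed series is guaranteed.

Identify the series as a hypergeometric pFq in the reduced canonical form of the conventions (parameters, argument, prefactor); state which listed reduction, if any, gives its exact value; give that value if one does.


x = 1/2 here; the reduced form reads 2F1, upper {-1/6, 7/3}, lower {1/3}, C = 8/11. Verdict: none - at argument 1/2 the multisets {-1/6, 7/3} ; {1/3} match no listed identity.

Structural cue: from the first term 8/11: the expanded ratio factors over Q; prefactor 8/11, roots give parameters.
Step ratio: r(k) = (1/2) * (k-1/6) (k+7/3) / [(k+1/3) (k+1)] - rational in k, leading ratio (1/2); with t_0 = 8/11, classification follows.
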